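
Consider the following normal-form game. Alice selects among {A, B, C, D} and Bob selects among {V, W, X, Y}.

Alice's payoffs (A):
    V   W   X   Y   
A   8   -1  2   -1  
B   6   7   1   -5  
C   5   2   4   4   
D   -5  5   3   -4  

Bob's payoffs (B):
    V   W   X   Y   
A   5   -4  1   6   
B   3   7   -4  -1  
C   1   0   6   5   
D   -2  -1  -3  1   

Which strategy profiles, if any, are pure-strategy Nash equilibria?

Check mutual best responses: a cell is a NE iff neither player can gain by unilaterally deviating.
Alice's best responses — vs V: A (payoff 8); vs W: B (payoff 7); vs X: C (payoff 4); vs Y: C (payoff 4).
Bob's best responses — vs A: Y (payoff 6); vs B: W (payoff 7); vs C: X (payoff 6); vs D: Y (payoff 1).
Mutual best responses occur at (B, W) and (C, X); at each, neither player gains by switching.

(B, W) and (C, X)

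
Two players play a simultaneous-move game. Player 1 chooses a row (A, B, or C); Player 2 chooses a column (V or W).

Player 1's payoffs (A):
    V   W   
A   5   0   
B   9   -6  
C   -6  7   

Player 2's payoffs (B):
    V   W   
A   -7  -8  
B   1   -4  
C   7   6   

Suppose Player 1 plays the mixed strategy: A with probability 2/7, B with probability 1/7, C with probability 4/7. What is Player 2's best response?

V

Player 2's best reply maximizes expected payoff against the mix.
V: (2/7)·(-7) + (1/7)·1 + (4/7)·7 = 15/7
W: (2/7)·(-8) + (1/7)·(-4) + (4/7)·6 = 4/7
Highest expected payoff is 15/7, from V.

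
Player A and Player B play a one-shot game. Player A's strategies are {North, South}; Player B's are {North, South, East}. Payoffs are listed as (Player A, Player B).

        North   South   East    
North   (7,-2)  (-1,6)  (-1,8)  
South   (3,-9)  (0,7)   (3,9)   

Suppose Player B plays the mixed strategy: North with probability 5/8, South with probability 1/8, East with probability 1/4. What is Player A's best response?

Compute Player A's expected payoff from each pure strategy against the given mix.
North: (5/8)·7 + (1/8)·(-1) + (1/4)·(-1) = 4
South: (5/8)·3 + (1/8)·0 + (1/4)·3 = 21/8
Highest expected payoff is 4, from North.

North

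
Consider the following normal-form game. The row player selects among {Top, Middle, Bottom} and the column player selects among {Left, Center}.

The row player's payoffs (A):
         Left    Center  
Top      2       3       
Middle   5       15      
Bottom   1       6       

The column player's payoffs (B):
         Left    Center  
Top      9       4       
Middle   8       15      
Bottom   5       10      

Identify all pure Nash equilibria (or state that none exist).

Find each player's best response to every opponent strategy; NE are the intersections.
The row player's best responses — vs Left: Middle (payoff 5); vs Center: Middle (payoff 15).
The column player's best responses — vs Top: Left (payoff 9); vs Middle: Center (payoff 15); vs Bottom: Center (payoff 10).
The only mutual best response is (Middle, Center); neither player gains by switching there.

(Middle, Center)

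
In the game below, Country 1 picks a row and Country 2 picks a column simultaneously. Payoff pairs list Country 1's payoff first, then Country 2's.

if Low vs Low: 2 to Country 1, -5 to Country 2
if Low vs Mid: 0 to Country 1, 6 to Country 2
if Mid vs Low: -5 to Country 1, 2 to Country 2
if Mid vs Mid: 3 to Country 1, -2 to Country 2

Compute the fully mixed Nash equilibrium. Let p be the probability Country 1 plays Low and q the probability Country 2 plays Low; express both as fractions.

p = 4/15, q = 3/10

In a mixed NE each player is indifferent between their pure strategies, so the opponent's mix sets the indifference.
Country 2 indifferent between Low and Mid: p·(-5) + (1−p)·2 = p·6 + (1−p)·(-2) ⟹ 2 + (-7)p = (-2) + 8p ⟹ p = 4/15.
Country 1 indifferent between Low and Mid: q·2 + (1−q)·0 = q·(-5) + (1−q)·3 ⟹ 0 + 2q = 3 + (-8)q ⟹ q = 3/10.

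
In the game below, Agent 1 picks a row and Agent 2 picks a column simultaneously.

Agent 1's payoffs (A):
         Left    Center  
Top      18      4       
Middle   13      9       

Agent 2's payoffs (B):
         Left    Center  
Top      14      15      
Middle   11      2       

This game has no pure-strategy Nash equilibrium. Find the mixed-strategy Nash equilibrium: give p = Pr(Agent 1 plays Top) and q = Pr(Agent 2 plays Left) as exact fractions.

p = 9/10, q = 1/2

In a mixed NE each player is indifferent between their pure strategies, so the opponent's mix sets the indifference.
Agent 2 indifferent between Left and Center: p·14 + (1−p)·11 = p·15 + (1−p)·2 ⟹ 11 + 3p = 2 + 13p ⟹ p = 9/10.
Agent 1 indifferent between Top and Middle: q·18 + (1−q)·4 = q·13 + (1−q)·9 ⟹ 4 + 14q = 9 + 4q ⟹ q = 1/2.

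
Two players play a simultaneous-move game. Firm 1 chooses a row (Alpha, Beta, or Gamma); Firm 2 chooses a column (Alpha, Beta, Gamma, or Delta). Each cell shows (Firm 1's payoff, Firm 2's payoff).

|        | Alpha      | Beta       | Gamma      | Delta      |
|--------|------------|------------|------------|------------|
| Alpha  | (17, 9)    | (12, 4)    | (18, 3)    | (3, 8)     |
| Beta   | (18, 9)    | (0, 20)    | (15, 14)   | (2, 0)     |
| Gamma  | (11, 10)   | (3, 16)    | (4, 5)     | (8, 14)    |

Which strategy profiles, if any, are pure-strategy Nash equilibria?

None

A profile is a Nash equilibrium when each player is best-responding to the other.
Firm 1's best responses — vs Alpha: Beta (payoff 18); vs Beta: Alpha (payoff 12); vs Gamma: Alpha (payoff 18); vs Delta: Gamma (payoff 8).
Firm 2's best responses — vs Alpha: Alpha (payoff 9); vs Beta: Beta (payoff 20); vs Gamma: Beta (payoff 16).
No cell has both players best-responding. For instance, Firm 1's best reply to Delta is Gamma, but against Gamma Firm 2 prefers Beta over Delta.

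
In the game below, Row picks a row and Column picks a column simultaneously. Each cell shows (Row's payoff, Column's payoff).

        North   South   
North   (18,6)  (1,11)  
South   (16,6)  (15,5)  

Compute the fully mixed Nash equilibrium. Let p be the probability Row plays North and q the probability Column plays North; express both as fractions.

p = 1/6, q = 7/8

In a mixed NE each player is indifferent between their pure strategies, so the opponent's mix sets the indifference.
Column indifferent between North and South: p·6 + (1−p)·6 = p·11 + (1−p)·5 ⟹ 6 + 0p = 5 + 6p ⟹ p = 1/6.
Row indifferent between North and South: q·18 + (1−q)·1 = q·16 + (1−q)·15 ⟹ 1 + 17q = 15 + 1q ⟹ q = 7/8.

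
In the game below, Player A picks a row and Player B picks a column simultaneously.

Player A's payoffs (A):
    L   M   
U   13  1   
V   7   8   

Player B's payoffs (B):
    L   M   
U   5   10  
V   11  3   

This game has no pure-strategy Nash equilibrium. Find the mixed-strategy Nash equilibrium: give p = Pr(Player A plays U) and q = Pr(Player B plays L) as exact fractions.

p = 8/13, q = 7/13

Each player's mixing probability is pinned down by making the *other* player indifferent.
Player B indifferent between L and M: p·5 + (1−p)·11 = p·10 + (1−p)·3 ⟹ 11 + (-6)p = 3 + 7p ⟹ p = 8/13.
Player A indifferent between U and V: q·13 + (1−q)·1 = q·7 + (1−q)·8 ⟹ 1 + 12q = 8 + (-1)q ⟹ q = 7/13.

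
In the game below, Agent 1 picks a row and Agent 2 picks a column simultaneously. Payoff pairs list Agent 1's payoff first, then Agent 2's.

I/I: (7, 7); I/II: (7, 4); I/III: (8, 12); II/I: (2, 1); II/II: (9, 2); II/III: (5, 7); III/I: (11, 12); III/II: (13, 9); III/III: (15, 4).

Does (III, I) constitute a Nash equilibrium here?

Yes

Holding Agent 2 at I: Agent 1 gets 11 from III, versus 7 from I, 2 from II. No profitable deviation for Agent 1.
Holding Agent 1 at III: Agent 2 gets 12 from I, versus 9 from II, 4 from III. No profitable deviation for Agent 2 either.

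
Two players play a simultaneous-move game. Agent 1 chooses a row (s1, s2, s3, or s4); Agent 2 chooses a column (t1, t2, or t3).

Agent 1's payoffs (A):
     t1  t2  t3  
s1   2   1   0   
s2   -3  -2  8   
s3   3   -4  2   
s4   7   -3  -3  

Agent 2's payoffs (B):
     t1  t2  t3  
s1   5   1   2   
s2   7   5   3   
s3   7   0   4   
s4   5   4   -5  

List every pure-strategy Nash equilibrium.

(s4, t1)

Find each player's best response to every opponent strategy; NE are the intersections.
Agent 1's best responses — vs t1: s4 (payoff 7); vs t2: s1 (payoff 1); vs t3: s2 (payoff 8).
Agent 2's best responses — vs s1: t1 (payoff 5); vs s2: t1 (payoff 7); vs s3: t1 (payoff 7); vs s4: t1 (payoff 5).
The only mutual best response is (s4, t1); neither player gains by switching there.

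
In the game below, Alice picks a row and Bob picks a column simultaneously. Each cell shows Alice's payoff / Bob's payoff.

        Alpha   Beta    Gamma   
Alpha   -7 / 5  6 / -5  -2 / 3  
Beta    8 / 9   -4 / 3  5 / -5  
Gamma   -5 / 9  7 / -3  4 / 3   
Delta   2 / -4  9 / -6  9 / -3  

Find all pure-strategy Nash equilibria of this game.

Check mutual best responses: a cell is a NE iff neither player can gain by unilaterally deviating.
Alice's best responses — vs Alpha: Beta (payoff 8); vs Beta: Delta (payoff 9); vs Gamma: Delta (payoff 9).
Bob's best responses — vs Alpha: Alpha (payoff 5); vs Beta: Alpha (payoff 9); vs Gamma: Alpha (payoff 9); vs Delta: Gamma (payoff -3).
Mutual best responses occur at (Beta, Alpha) and (Delta, Gamma); at each, neither player gains by switching.

(Beta, Alpha) and (Delta, Gamma)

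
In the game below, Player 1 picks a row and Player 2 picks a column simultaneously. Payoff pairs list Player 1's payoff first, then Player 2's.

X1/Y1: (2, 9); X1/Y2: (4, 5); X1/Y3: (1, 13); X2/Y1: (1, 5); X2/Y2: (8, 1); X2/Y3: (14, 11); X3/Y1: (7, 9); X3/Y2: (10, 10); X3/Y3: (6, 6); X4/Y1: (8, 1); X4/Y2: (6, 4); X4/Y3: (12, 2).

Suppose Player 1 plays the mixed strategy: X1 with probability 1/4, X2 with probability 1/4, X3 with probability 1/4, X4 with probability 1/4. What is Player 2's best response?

Player 2's best reply maximizes expected payoff against the mix.
Y1: (1/4)·9 + (1/4)·5 + (1/4)·9 + (1/4)·1 = 6
Y2: (1/4)·5 + (1/4)·1 + (1/4)·10 + (1/4)·4 = 5
Y3: (1/4)·13 + (1/4)·11 + (1/4)·6 + (1/4)·2 = 8
Highest expected payoff is 8, from Y3.

Y3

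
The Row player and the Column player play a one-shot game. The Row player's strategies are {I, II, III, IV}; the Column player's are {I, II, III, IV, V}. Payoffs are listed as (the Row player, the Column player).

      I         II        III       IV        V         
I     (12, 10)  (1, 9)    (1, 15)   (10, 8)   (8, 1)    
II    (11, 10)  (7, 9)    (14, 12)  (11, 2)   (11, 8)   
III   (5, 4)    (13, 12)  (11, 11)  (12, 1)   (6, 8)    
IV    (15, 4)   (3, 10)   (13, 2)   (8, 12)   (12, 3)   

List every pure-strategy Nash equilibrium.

(II, III) and (III, II)

A profile is a Nash equilibrium when each player is best-responding to the other.
The Row player's best responses — vs I: IV (payoff 15); vs II: III (payoff 13); vs III: II (payoff 14); vs IV: III (payoff 12); vs V: IV (payoff 12).
The Column player's best responses — vs I: III (payoff 15); vs II: III (payoff 12); vs III: II (payoff 12); vs IV: IV (payoff 12).
Mutual best responses occur at (II, III) and (III, II); at each, neither player gains by switching.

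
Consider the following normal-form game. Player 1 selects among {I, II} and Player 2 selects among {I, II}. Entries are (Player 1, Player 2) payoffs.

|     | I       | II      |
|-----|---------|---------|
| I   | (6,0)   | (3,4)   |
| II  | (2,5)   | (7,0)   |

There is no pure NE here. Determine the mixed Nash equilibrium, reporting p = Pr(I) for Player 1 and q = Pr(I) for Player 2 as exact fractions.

In a mixed NE each player is indifferent between their pure strategies, so the opponent's mix sets the indifference.
Player 2 indifferent between I and II: p·0 + (1−p)·5 = p·4 + (1−p)·0 ⟹ 5 + (-5)p = 0 + 4p ⟹ p = 5/9.
Player 1 indifferent between I and II: q·6 + (1−q)·3 = q·2 + (1−q)·7 ⟹ 3 + 3q = 7 + (-5)q ⟹ q = 1/2.

p = 5/9, q = 1/2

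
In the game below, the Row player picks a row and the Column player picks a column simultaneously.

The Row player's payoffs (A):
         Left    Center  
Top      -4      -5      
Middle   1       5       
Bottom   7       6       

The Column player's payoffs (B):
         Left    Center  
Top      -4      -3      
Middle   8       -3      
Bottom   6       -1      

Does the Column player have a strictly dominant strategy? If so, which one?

No strictly dominant strategy

Check whether one of the Column player's strategies beats all alternatives regardless of what the opponent does.
Left is not dominant: against Top, Center gives -3 > -4.
Center is not dominant: against Middle, Left gives 8 > -3.
No single strategy is best against every opponent action.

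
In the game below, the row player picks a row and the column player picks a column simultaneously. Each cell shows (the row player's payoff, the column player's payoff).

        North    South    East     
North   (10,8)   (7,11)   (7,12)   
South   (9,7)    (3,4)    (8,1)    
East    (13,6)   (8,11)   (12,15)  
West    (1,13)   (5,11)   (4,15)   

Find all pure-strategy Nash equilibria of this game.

(East, East)

Check mutual best responses: a cell is a NE iff neither player can gain by unilaterally deviating.
The row player's best responses — vs North: East (payoff 13); vs South: East (payoff 8); vs East: East (payoff 12).
The column player's best responses — vs North: East (payoff 12); vs South: North (payoff 7); vs East: East (payoff 15); vs West: East (payoff 15).
The only mutual best response is (East, East); neither player gains by switching there.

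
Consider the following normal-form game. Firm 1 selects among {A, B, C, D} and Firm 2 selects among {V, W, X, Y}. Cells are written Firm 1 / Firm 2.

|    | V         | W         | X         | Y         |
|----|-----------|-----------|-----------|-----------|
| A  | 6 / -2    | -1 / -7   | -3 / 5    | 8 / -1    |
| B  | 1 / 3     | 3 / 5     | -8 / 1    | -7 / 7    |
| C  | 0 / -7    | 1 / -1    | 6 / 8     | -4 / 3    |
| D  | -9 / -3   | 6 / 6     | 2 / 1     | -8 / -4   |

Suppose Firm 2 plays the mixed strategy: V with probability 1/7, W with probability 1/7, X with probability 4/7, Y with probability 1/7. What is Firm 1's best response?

C

Compute Firm 1's expected payoff from each pure strategy against the given mix.
A: (1/7)·6 + (1/7)·(-1) + (4/7)·(-3) + (1/7)·8 = 1/7
B: (1/7)·1 + (1/7)·3 + (4/7)·(-8) + (1/7)·(-7) = -5
C: (1/7)·0 + (1/7)·1 + (4/7)·6 + (1/7)·(-4) = 3
D: (1/7)·(-9) + (1/7)·6 + (4/7)·2 + (1/7)·(-8) = -3/7
Highest expected payoff is 3, from C.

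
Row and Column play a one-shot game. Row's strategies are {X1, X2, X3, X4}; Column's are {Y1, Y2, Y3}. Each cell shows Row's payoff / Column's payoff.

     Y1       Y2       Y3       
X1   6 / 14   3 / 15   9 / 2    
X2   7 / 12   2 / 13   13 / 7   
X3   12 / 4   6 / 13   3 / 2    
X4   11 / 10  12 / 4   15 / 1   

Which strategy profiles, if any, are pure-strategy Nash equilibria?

Find each player's best response to every opponent strategy; NE are the intersections.
Row's best responses — vs Y1: X3 (payoff 12); vs Y2: X4 (payoff 12); vs Y3: X4 (payoff 15).
Column's best responses — vs X1: Y2 (payoff 15); vs X2: Y2 (payoff 13); vs X3: Y2 (payoff 13); vs X4: Y1 (payoff 10).
No cell has both players best-responding. For instance, Row's best reply to Y2 is X4, but against X4 Column prefers Y1 over Y2.

No pure-strategy Nash equilibrium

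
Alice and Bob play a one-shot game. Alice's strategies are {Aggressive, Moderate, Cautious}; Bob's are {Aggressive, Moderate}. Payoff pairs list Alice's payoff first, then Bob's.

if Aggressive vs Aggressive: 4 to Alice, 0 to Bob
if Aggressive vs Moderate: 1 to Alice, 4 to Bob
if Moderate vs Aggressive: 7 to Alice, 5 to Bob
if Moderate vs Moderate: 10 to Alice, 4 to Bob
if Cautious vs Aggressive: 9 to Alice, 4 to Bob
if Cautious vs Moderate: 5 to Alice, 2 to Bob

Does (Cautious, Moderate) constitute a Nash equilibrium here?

Holding Bob at Moderate: Alice gets 5 from Cautious but could get 10 by switching to Moderate. Alice has a profitable deviation.

No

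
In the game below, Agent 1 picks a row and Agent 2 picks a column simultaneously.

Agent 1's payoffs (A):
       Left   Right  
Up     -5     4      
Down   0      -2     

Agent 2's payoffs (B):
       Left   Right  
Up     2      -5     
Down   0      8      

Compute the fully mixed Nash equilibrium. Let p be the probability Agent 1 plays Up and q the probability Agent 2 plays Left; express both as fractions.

In a mixed NE each player is indifferent between their pure strategies, so the opponent's mix sets the indifference.
Agent 2 indifferent between Left and Right: p·2 + (1−p)·0 = p·(-5) + (1−p)·8 ⟹ 0 + 2p = 8 + (-13)p ⟹ p = 8/15.
Agent 1 indifferent between Up and Down: q·(-5) + (1−q)·4 = q·0 + (1−q)·(-2) ⟹ 4 + (-9)q = (-2) + 2q ⟹ q = 6/11.

p = 8/15, q = 6/11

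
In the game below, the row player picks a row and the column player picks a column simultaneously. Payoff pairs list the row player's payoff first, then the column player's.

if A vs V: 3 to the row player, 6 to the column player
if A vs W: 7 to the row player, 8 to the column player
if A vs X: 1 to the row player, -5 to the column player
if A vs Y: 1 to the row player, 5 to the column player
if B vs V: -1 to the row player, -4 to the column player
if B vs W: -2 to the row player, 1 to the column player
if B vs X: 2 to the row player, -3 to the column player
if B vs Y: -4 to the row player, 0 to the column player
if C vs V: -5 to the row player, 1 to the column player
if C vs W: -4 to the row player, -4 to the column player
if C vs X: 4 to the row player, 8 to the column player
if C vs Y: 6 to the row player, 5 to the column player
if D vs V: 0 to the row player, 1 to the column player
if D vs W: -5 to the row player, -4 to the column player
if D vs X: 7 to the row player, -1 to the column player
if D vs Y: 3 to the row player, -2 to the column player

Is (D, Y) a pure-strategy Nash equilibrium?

No

Holding the column player at Y: the row player gets 3 from D but could get 6 by switching to C. The row player has a profitable deviation.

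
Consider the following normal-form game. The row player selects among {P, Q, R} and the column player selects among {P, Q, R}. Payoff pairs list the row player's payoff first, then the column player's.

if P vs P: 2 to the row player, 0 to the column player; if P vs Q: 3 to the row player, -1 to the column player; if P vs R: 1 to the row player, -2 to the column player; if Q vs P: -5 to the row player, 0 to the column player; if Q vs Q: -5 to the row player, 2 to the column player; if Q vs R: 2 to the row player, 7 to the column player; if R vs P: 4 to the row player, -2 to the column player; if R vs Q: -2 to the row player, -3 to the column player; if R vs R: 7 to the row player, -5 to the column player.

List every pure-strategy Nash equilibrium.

A profile is a Nash equilibrium when each player is best-responding to the other.
The row player's best responses — vs P: R (payoff 4); vs Q: P (payoff 3); vs R: R (payoff 7).
The column player's best responses — vs P: P (payoff 0); vs Q: R (payoff 7); vs R: P (payoff -2).
The only mutual best response is (R, P); neither player gains by switching there.

(R, P)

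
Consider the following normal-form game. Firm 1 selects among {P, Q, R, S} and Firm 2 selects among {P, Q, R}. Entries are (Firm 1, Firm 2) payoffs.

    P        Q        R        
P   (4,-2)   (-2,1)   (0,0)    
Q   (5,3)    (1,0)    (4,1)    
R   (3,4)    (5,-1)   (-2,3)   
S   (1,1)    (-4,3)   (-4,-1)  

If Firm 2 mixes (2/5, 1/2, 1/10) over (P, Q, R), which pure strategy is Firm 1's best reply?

R

Firm 1's best reply maximizes expected payoff against the mix.
P: (2/5)·4 + (1/2)·(-2) + (1/10)·0 = 3/5
Q: (2/5)·5 + (1/2)·1 + (1/10)·4 = 29/10
R: (2/5)·3 + (1/2)·5 + (1/10)·(-2) = 7/2
S: (2/5)·1 + (1/2)·(-4) + (1/10)·(-4) = -2
Highest expected payoff is 7/2, from R.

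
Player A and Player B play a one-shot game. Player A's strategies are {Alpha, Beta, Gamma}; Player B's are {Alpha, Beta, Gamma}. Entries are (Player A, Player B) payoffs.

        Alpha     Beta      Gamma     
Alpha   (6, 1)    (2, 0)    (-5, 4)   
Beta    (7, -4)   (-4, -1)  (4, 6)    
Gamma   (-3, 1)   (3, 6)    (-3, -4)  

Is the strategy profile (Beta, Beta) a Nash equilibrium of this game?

No

Holding Player B at Beta: Player A gets -4 from Beta but could get 3 by switching to Gamma. Player A has a profitable deviation.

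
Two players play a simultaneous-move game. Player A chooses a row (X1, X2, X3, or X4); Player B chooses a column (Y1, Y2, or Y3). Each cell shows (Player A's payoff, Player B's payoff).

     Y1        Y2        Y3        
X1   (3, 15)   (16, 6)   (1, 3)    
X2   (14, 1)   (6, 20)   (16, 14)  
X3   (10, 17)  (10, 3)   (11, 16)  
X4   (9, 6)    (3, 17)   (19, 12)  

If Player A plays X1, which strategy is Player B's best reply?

With Player A fixed at X1, Player B's payoffs are: Y1 → 15, Y2 → 6, Y3 → 3.
The maximum is 15, achieved by Y1.

Y1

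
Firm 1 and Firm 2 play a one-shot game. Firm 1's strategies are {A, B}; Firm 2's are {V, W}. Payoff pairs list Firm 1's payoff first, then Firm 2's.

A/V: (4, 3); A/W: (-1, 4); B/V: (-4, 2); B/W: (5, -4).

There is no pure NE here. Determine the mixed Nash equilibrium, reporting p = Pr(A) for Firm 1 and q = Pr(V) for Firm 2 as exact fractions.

p = 6/7, q = 3/7

In a mixed NE each player is indifferent between their pure strategies, so the opponent's mix sets the indifference.
Firm 2 indifferent between V and W: p·3 + (1−p)·2 = p·4 + (1−p)·(-4) ⟹ 2 + 1p = (-4) + 8p ⟹ p = 6/7.
Firm 1 indifferent between A and B: q·4 + (1−q)·(-1) = q·(-4) + (1−q)·5 ⟹ (-1) + 5q = 5 + (-9)q ⟹ q = 3/7.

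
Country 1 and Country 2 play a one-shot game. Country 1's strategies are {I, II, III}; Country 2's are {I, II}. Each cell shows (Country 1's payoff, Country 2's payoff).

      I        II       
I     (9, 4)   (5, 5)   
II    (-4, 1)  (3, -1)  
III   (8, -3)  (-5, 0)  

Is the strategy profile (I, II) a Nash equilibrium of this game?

Yes

Holding Country 2 at II: Country 1 gets 5 from I, versus 3 from II, -5 from III. No profitable deviation for Country 1.
Holding Country 1 at I: Country 2 gets 5 from II, versus 4 from I. No profitable deviation for Country 2 either.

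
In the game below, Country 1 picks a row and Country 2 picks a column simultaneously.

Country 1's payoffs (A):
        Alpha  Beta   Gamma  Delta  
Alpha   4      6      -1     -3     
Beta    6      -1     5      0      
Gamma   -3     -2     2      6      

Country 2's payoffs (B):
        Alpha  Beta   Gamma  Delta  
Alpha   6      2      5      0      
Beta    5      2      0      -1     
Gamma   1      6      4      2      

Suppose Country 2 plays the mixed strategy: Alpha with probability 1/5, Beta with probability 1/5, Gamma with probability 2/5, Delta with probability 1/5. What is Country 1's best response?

Beta

Compute Country 1's expected payoff from each pure strategy against the given mix.
Alpha: (1/5)·4 + (1/5)·6 + (2/5)·(-1) + (1/5)·(-3) = 1
Beta: (1/5)·6 + (1/5)·(-1) + (2/5)·5 + (1/5)·0 = 3
Gamma: (1/5)·(-3) + (1/5)·(-2) + (2/5)·2 + (1/5)·6 = 1
Highest expected payoff is 3, from Beta.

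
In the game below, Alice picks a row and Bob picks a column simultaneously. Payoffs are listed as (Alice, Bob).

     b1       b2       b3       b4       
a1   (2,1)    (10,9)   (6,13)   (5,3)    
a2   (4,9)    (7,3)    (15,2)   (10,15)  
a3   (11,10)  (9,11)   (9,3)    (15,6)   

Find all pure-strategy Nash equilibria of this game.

A profile is a Nash equilibrium when each player is best-responding to the other.
Alice's best responses — vs b1: a3 (payoff 11); vs b2: a1 (payoff 10); vs b3: a2 (payoff 15); vs b4: a3 (payoff 15).
Bob's best responses — vs a1: b3 (payoff 13); vs a2: b4 (payoff 15); vs a3: b2 (payoff 11).
No cell has both players best-responding. For instance, Alice's best reply to b2 is a1, but against a1 Bob prefers b3 over b2.

No pure-strategy Nash equilibrium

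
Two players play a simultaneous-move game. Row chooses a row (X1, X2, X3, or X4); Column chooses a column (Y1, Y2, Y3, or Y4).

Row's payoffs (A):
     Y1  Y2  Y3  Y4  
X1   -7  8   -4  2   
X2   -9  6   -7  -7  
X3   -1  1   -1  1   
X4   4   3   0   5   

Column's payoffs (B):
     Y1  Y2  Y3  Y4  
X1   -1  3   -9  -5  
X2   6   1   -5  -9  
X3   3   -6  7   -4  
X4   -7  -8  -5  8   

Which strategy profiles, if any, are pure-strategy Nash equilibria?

Find each player's best response to every opponent strategy; NE are the intersections.
Row's best responses — vs Y1: X4 (payoff 4); vs Y2: X1 (payoff 8); vs Y3: X4 (payoff 0); vs Y4: X4 (payoff 5).
Column's best responses — vs X1: Y2 (payoff 3); vs X2: Y1 (payoff 6); vs X3: Y3 (payoff 7); vs X4: Y4 (payoff 8).
Mutual best responses occur at (X1, Y2) and (X4, Y4); at each, neither player gains by switching.

(X1, Y2) and (X4, Y4)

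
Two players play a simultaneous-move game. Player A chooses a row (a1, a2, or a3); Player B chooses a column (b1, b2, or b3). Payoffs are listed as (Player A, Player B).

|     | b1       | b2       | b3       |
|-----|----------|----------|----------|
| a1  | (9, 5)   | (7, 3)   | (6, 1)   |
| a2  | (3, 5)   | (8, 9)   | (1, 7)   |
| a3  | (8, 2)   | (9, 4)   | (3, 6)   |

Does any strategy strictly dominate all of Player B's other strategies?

No strictly dominant strategy

A strategy is strictly dominant if it gives Player B a strictly higher payoff than every other strategy, against every choice by the opponent.
b1 is not dominant: against a2, b2 gives 9 > 5.
b2 is not dominant: against a1, b1 gives 5 > 3.
b3 is not dominant: against a1, b1 gives 5 > 1.
No single strategy is best against every opponent action.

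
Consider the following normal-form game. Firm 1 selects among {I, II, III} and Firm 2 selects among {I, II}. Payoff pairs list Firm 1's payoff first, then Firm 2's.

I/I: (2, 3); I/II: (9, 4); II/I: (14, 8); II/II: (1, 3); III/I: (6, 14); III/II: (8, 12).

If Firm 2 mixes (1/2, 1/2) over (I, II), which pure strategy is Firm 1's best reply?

Firm 1's best reply maximizes expected payoff against the mix.
I: (1/2)·2 + (1/2)·9 = 11/2
II: (1/2)·14 + (1/2)·1 = 15/2
III: (1/2)·6 + (1/2)·8 = 7
Highest expected payoff is 15/2, from II.

II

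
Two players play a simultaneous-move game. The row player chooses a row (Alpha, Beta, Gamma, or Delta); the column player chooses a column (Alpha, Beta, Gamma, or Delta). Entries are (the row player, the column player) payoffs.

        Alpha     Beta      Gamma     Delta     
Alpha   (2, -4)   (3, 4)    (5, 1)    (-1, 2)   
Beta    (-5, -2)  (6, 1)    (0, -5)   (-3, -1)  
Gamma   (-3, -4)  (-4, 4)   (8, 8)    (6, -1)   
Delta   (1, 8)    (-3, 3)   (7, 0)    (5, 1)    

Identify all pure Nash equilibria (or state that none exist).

Find each player's best response to every opponent strategy; NE are the intersections.
The row player's best responses — vs Alpha: Alpha (payoff 2); vs Beta: Beta (payoff 6); vs Gamma: Gamma (payoff 8); vs Delta: Gamma (payoff 6).
The column player's best responses — vs Alpha: Beta (payoff 4); vs Beta: Beta (payoff 1); vs Gamma: Gamma (payoff 8); vs Delta: Alpha (payoff 8).
Mutual best responses occur at (Beta, Beta) and (Gamma, Gamma); at each, neither player gains by switching.

(Beta, Beta) and (Gamma, Gamma)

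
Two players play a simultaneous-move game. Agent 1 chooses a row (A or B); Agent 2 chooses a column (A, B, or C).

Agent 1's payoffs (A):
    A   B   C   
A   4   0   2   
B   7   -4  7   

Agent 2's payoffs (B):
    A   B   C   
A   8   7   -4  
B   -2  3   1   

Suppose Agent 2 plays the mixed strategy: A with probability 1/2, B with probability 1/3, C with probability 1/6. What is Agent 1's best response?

B

Agent 1's best reply maximizes expected payoff against the mix.
A: (1/2)·4 + (1/3)·0 + (1/6)·2 = 7/3
B: (1/2)·7 + (1/3)·(-4) + (1/6)·7 = 10/3
Highest expected payoff is 10/3, from B.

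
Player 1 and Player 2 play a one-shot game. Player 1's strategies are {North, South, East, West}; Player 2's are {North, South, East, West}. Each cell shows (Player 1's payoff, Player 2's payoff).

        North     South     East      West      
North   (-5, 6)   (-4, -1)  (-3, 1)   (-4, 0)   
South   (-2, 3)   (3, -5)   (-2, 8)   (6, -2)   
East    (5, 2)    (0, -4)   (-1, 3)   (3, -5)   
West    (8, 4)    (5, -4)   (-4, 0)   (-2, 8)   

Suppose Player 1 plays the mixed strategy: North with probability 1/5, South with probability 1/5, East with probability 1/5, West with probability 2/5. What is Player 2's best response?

Compute Player 2's expected payoff from each pure strategy against the given mix.
North: (1/5)·6 + (1/5)·3 + (1/5)·2 + (2/5)·4 = 19/5
South: (1/5)·(-1) + (1/5)·(-5) + (1/5)·(-4) + (2/5)·(-4) = -18/5
East: (1/5)·1 + (1/5)·8 + (1/5)·3 + (2/5)·0 = 12/5
West: (1/5)·0 + (1/5)·(-2) + (1/5)·(-5) + (2/5)·8 = 9/5
Highest expected payoff is 19/5, from North.

North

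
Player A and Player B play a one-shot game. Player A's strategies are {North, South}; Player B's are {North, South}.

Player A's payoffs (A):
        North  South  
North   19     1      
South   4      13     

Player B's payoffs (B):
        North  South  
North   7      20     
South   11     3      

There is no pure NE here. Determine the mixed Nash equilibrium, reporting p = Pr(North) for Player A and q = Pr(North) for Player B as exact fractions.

Each player's mixing probability is pinned down by making the *other* player indifferent.
Player B indifferent between North and South: p·7 + (1−p)·11 = p·20 + (1−p)·3 ⟹ 11 + (-4)p = 3 + 17p ⟹ p = 8/21.
Player A indifferent between North and South: q·19 + (1−q)·1 = q·4 + (1−q)·13 ⟹ 1 + 18q = 13 + (-9)q ⟹ q = 4/9.

p = 8/21, q = 4/9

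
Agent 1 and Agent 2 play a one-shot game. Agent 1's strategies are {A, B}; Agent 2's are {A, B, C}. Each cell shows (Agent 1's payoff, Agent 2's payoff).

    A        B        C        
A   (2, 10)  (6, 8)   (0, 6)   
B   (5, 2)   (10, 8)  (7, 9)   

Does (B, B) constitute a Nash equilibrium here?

No

Holding Agent 2 at B: Agent 1 gets 10 from B, versus 6 from A. No profitable deviation for Agent 1.
Holding Agent 1 at B: Agent 2 gets 8 from B but could get 9 by switching to C. Agent 2 has a profitable deviation.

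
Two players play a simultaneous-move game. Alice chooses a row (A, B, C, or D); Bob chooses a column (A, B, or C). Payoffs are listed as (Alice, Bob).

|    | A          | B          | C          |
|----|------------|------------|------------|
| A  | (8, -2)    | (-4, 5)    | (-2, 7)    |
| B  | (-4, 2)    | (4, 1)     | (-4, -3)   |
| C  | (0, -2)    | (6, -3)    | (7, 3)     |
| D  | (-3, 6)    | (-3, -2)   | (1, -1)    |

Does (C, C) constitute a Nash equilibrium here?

Holding Bob at C: Alice gets 7 from C, versus -2 from A, -4 from B, 1 from D. No profitable deviation for Alice.
Holding Alice at C: Bob gets 3 from C, versus -2 from A, -3 from B. No profitable deviation for Bob either.

Yes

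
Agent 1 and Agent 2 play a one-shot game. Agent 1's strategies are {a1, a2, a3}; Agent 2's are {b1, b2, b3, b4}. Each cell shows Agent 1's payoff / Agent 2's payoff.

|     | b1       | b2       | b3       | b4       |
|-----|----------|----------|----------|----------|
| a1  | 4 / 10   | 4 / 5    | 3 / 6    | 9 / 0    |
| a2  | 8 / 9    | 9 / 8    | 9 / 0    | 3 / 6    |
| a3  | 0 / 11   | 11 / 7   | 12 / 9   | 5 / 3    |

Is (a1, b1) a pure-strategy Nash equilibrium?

No

Holding Agent 2 at b1: Agent 1 gets 4 from a1 but could get 8 by switching to a2. Agent 1 has a profitable deviation.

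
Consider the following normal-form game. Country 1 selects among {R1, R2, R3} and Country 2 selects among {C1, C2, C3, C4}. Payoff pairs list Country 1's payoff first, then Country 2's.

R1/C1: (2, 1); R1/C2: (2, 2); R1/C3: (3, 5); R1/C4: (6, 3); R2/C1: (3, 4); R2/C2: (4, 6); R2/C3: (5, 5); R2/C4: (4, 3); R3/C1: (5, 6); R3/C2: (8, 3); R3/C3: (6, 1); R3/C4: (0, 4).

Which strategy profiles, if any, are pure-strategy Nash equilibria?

Find each player's best response to every opponent strategy; NE are the intersections.
Country 1's best responses — vs C1: R3 (payoff 5); vs C2: R3 (payoff 8); vs C3: R3 (payoff 6); vs C4: R1 (payoff 6).
Country 2's best responses — vs R1: C3 (payoff 5); vs R2: C2 (payoff 6); vs R3: C1 (payoff 6).
The only mutual best response is (R3, C1); neither player gains by switching there.

(R3, C1)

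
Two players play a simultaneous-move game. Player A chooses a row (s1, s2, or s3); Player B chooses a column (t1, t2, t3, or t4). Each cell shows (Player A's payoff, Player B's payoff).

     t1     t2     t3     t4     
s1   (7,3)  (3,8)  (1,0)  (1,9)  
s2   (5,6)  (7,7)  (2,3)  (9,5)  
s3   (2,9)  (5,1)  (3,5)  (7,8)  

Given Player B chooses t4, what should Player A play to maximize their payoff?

With Player B fixed at t4, Player A's payoffs are: s1 → 1, s2 → 9, s3 → 7.
The maximum is 9, achieved by s2.

s2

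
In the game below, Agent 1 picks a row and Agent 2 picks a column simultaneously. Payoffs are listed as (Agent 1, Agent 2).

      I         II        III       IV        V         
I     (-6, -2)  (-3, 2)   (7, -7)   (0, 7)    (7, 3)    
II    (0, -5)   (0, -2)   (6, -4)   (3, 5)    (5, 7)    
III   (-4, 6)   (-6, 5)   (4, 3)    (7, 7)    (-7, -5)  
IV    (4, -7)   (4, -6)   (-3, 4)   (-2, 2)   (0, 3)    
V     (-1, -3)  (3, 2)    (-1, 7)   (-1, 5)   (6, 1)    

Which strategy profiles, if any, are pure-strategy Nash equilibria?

(III, IV)

Find each player's best response to every opponent strategy; NE are the intersections.
Agent 1's best responses — vs I: IV (payoff 4); vs II: IV (payoff 4); vs III: I (payoff 7); vs IV: III (payoff 7); vs V: I (payoff 7).
Agent 2's best responses — vs I: IV (payoff 7); vs II: V (payoff 7); vs III: IV (payoff 7); vs IV: III (payoff 4); vs V: III (payoff 7).
The only mutual best response is (III, IV); neither player gains by switching there.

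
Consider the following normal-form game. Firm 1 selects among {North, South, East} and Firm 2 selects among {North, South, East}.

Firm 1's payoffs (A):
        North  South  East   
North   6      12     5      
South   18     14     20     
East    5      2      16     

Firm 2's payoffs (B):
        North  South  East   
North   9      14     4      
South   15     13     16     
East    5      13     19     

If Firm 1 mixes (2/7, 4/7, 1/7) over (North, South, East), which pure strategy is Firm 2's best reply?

Firm 2's best reply maximizes expected payoff against the mix.
North: (2/7)·9 + (4/7)·15 + (1/7)·5 = 83/7
South: (2/7)·14 + (4/7)·13 + (1/7)·13 = 93/7
East: (2/7)·4 + (4/7)·16 + (1/7)·19 = 13
Highest expected payoff is 93/7, from South.

South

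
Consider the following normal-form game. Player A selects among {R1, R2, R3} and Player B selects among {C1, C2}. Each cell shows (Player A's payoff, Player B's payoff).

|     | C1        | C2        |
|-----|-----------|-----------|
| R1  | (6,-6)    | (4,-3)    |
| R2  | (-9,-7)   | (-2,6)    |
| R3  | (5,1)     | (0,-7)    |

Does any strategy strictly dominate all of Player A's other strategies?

A strategy is strictly dominant if it gives Player A a strictly higher payoff than every other strategy, against every choice by the opponent.
R1 strictly dominates: vs C1: 6 > each of {-9, 5}; vs C2: 4 > each of {-2, 0}.

R1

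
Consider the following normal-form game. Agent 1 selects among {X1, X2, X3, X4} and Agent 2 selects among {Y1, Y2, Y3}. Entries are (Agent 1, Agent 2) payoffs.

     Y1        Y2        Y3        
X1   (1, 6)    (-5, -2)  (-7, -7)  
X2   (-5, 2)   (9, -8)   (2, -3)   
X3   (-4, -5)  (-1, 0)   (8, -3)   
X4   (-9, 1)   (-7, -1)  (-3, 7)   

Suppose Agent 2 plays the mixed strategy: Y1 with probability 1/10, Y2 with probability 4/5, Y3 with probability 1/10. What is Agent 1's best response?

Agent 1's best reply maximizes expected payoff against the mix.
X1: (1/10)·1 + (4/5)·(-5) + (1/10)·(-7) = -23/5
X2: (1/10)·(-5) + (4/5)·9 + (1/10)·2 = 69/10
X3: (1/10)·(-4) + (4/5)·(-1) + (1/10)·8 = -2/5
X4: (1/10)·(-9) + (4/5)·(-7) + (1/10)·(-3) = -34/5
Highest expected payoff is 69/10, from X2.

X2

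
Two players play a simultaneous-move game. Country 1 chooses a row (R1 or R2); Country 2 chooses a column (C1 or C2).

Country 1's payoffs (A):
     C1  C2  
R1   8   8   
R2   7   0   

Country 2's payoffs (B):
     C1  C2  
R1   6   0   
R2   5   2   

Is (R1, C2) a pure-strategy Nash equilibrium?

Holding Country 2 at C2: Country 1 gets 8 from R1, versus 0 from R2. No profitable deviation for Country 1.
Holding Country 1 at R1: Country 2 gets 0 from C2 but could get 6 by switching to C1. Country 2 has a profitable deviation.

No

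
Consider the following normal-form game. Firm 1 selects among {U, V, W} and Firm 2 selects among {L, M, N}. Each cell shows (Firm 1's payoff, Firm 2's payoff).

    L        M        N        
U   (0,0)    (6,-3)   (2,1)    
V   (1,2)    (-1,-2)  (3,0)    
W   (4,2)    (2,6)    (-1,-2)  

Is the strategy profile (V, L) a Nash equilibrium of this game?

No

Holding Firm 2 at L: Firm 1 gets 1 from V but could get 4 by switching to W. Firm 1 has a profitable deviation.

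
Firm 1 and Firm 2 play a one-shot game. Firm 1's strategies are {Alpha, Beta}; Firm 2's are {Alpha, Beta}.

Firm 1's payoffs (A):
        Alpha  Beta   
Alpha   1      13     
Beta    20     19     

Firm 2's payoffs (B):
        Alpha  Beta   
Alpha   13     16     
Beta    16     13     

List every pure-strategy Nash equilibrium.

(Beta, Alpha)

A profile is a Nash equilibrium when each player is best-responding to the other.
Firm 1's best responses — vs Alpha: Beta (payoff 20); vs Beta: Beta (payoff 19).
Firm 2's best responses — vs Alpha: Beta (payoff 16); vs Beta: Alpha (payoff 16).
The only mutual best response is (Beta, Alpha); neither player gains by switching there.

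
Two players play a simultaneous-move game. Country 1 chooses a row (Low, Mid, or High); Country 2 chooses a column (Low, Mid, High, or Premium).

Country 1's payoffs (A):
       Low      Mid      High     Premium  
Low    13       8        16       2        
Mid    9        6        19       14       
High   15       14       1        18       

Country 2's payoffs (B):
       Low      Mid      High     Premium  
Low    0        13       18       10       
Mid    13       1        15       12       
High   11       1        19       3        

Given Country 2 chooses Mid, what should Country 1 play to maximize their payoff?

High

With Country 2 fixed at Mid, Country 1's payoffs are: Low → 8, Mid → 6, High → 14.
The maximum is 14, achieved by High.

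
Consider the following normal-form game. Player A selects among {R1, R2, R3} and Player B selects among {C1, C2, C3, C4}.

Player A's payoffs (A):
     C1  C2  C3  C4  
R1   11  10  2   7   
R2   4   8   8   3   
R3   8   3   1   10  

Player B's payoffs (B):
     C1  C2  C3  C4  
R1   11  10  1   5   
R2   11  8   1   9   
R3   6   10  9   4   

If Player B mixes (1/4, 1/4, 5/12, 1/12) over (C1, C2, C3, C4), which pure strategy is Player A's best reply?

Compute Player A's expected payoff from each pure strategy against the given mix.
R1: (1/4)·11 + (1/4)·10 + (5/12)·2 + (1/12)·7 = 20/3
R2: (1/4)·4 + (1/4)·8 + (5/12)·8 + (1/12)·3 = 79/12
R3: (1/4)·8 + (1/4)·3 + (5/12)·1 + (1/12)·10 = 4
Highest expected payoff is 20/3, from R1.

R1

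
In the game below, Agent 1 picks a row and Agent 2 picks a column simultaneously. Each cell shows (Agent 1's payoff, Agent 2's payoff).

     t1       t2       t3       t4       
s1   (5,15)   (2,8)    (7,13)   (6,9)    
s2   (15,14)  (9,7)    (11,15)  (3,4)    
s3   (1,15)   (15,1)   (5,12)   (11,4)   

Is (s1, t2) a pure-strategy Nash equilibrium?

No

Holding Agent 2 at t2: Agent 1 gets 2 from s1 but could get 15 by switching to s3. Agent 1 has a profitable deviation.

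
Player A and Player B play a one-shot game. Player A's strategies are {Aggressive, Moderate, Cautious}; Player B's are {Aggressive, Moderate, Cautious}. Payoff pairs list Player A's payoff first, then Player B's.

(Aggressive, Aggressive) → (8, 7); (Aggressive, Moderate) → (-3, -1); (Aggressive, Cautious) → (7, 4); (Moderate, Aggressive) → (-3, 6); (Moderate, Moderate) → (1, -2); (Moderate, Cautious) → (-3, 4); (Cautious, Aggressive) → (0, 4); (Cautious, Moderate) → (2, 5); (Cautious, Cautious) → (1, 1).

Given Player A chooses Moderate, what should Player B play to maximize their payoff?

Aggressive

With Player A fixed at Moderate, Player B's payoffs are: Aggressive → 6, Moderate → -2, Cautious → 4.
The maximum is 6, achieved by Aggressive.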